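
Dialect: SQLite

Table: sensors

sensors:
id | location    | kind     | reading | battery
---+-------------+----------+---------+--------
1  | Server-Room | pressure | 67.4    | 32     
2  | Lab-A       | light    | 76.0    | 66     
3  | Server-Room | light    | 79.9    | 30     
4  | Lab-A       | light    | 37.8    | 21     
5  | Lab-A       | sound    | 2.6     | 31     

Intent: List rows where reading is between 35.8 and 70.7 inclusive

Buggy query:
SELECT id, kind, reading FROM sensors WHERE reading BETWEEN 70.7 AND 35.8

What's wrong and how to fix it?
Bug: BETWEEN expects the lower bound first; with 70.7 AND 35.8 the range is empty

Fix: Swap the bounds so the smaller value comes first

Corrected query:
SELECT id, kind, reading FROM sensors WHERE reading BETWEEN 35.8 AND 70.7

Result:
id | kind     | reading
---+----------+--------
1  | pressure | 67.4   
4  | light    | 37.8   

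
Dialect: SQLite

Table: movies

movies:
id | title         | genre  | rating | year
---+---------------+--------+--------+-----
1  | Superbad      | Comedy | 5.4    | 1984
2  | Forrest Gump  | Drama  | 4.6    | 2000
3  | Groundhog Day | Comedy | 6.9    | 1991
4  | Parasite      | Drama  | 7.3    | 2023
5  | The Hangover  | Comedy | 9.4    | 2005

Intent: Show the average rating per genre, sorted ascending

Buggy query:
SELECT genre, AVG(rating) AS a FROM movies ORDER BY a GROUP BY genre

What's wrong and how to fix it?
Bug: GROUP BY must precede ORDER BY

Fix: Move ORDER BY to the end, after GROUP BY

Corrected query:
SELECT genre, AVG(rating) AS a FROM movies GROUP BY genre ORDER BY a

Result:
genre  | a       
-------+---------
Drama  | 5.95    
Comedy | 7.233333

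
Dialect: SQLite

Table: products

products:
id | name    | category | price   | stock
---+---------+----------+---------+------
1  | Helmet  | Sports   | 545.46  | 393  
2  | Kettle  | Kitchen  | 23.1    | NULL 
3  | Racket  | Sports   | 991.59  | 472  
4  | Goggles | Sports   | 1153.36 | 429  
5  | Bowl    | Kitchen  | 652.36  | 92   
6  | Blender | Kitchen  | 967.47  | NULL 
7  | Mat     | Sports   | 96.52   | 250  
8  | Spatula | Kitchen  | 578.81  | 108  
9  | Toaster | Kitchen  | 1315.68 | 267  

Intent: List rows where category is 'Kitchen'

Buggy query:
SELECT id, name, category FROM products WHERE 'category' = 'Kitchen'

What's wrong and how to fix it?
Bug: 'category' in single quotes is a string literal, not the column; the comparison is literal-vs-literal and never true

Fix: Remove the quotes around the column name (or use double quotes for an identifier)

Corrected query:
SELECT id, name, category FROM products WHERE category = 'Kitchen'

Result:
id | name    | category
---+---------+---------
2  | Kettle  | Kitchen 
5  | Bowl    | Kitchen 
6  | Blender | Kitchen 
8  | Spatula | Kitchen 
9  | Toaster | Kitchen 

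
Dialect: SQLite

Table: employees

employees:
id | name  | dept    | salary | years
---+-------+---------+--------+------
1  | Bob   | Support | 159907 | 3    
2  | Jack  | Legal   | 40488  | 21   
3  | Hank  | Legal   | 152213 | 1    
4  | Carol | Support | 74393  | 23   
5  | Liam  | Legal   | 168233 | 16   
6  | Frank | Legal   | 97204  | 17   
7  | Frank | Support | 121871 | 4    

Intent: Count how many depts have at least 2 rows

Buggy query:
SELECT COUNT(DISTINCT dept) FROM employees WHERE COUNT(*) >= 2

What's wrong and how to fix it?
Bug: WHERE filters individual rows, not groups, so a group-level COUNT is invalid there

Fix: Group first with HAVING COUNT(*) >= 2, then COUNT the resulting groups

Corrected query:
SELECT COUNT(*) FROM (SELECT dept FROM employees GROUP BY dept HAVING COUNT(*) >= 2)

Result:
COUNT(*)
--------
2       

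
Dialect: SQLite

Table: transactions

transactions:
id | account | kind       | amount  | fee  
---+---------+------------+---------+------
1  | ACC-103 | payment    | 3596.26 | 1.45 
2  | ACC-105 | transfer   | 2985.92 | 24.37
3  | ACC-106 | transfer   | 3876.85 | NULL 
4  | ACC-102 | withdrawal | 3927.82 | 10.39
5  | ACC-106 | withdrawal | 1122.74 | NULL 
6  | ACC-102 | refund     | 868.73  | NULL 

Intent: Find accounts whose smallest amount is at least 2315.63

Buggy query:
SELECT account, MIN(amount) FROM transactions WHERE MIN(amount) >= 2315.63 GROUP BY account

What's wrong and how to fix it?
Bug: MIN() in WHERE is a misuse of aggregate

Fix: Replace WHERE with HAVING after the GROUP BY

Corrected query:
SELECT account, MIN(amount) FROM transactions GROUP BY account HAVING MIN(amount) >= 2315.63

Result:
account | MIN(amount)
--------+------------
ACC-103 | 3596.26    
ACC-105 | 2985.92    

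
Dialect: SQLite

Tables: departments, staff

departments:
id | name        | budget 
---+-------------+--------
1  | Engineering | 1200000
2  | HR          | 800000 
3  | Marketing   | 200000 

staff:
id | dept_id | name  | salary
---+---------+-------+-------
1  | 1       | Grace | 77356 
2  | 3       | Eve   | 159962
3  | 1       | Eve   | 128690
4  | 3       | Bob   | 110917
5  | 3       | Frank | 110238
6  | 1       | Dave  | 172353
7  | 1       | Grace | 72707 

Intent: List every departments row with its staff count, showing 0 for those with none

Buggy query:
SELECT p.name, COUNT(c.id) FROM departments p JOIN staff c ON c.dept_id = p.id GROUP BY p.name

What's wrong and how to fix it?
Bug: INNER JOIN drops departments rows that have no matching staff rows

Fix: Use LEFT JOIN so parents without children still appear (COUNT(c.id) gives 0)

Corrected query:
SELECT p.name, COUNT(c.id) FROM departments p LEFT JOIN staff c ON c.dept_id = p.id GROUP BY p.name

Result:
name        | COUNT(c.id)
------------+------------
Engineering | 4          
HR          | 0          
Marketing   | 3          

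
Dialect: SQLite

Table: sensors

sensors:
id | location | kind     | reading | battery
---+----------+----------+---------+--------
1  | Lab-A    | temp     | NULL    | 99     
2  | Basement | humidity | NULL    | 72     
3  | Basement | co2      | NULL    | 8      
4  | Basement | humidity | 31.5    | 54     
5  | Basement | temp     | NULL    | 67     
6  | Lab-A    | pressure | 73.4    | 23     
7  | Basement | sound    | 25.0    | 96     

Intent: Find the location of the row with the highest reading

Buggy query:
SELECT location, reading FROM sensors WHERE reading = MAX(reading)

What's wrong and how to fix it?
Bug: MAX(reading) is an aggregate and cannot be used directly in WHERE

Fix: Use a subquery: WHERE reading = (SELECT MAX(reading) FROM sensors)

Corrected query:
SELECT location, reading FROM sensors WHERE reading = (SELECT MAX(reading) FROM sensors)

Result:
location | reading
---------+--------
Lab-A    | 73.4   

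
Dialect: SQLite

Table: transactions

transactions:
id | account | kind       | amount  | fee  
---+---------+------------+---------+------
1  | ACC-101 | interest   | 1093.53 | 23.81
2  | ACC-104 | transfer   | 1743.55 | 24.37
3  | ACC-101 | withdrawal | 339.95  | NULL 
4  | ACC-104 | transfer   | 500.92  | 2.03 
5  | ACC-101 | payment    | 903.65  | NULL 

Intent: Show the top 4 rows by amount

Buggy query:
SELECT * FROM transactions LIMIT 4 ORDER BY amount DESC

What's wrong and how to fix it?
Bug: ORDER BY cannot follow LIMIT; LIMIT is the final clause

Fix: Swap the clauses: ORDER BY first, then LIMIT

Corrected query:
SELECT * FROM transactions ORDER BY amount DESC LIMIT 4

Result:
id | account | kind     | amount  | fee  
---+---------+----------+---------+------
2  | ACC-104 | transfer | 1743.55 | 24.37
1  | ACC-101 | interest | 1093.53 | 23.81
5  | ACC-101 | payment  | 903.65  | NULL 
4  | ACC-104 | transfer | 500.92  | 2.03 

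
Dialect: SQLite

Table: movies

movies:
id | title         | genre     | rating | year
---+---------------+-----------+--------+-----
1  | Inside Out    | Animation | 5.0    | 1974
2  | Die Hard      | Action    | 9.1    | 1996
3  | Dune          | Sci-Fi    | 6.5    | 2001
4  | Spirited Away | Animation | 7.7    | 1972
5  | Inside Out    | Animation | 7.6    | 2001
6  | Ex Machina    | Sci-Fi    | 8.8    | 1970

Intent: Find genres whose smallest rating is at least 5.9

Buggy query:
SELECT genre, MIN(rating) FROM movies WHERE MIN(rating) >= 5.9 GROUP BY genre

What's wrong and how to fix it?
Bug: Aggregates like MIN are computed per group after WHERE runs

Fix: Use HAVING for the per-group MIN condition

Corrected query:
SELECT genre, MIN(rating) FROM movies GROUP BY genre HAVING MIN(rating) >= 5.9

Result:
genre  | MIN(rating)
-------+------------
Action | 9.1        
Sci-Fi | 6.5        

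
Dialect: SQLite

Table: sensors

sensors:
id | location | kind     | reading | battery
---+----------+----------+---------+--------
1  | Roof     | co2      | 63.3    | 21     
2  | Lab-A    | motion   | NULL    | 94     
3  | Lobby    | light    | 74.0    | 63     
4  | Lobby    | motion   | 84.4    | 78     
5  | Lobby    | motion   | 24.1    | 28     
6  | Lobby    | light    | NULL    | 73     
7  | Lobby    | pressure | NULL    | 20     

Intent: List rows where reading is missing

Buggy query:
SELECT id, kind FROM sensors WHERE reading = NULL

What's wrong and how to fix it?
Bug: '= NULL' is always unknown in SQL three-valued logic, so no rows match

Fix: Replace '= NULL' with 'IS NULL'

Corrected query:
SELECT id, kind FROM sensors WHERE reading IS NULL

Result:
id | kind    
---+---------
2  | motion  
6  | light   
7  | pressure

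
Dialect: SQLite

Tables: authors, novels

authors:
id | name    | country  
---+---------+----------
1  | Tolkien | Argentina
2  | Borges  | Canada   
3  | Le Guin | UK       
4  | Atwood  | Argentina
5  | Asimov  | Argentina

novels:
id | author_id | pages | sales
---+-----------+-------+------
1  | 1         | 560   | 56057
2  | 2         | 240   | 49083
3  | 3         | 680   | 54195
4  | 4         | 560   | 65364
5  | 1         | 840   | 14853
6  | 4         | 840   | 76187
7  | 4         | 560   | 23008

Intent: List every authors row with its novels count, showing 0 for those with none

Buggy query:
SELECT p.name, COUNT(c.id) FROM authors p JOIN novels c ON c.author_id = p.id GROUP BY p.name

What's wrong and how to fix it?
Bug: INNER JOIN drops authors rows that have no matching novels rows

Fix: Switch to LEFT JOIN to retain unmatched parent rows

Corrected query:
SELECT p.name, COUNT(c.id) FROM authors p LEFT JOIN novels c ON c.author_id = p.id GROUP BY p.name

Result:
name    | COUNT(c.id)
--------+------------
Asimov  | 0          
Atwood  | 3          
Borges  | 1          
Le Guin | 1          
Tolkien | 2          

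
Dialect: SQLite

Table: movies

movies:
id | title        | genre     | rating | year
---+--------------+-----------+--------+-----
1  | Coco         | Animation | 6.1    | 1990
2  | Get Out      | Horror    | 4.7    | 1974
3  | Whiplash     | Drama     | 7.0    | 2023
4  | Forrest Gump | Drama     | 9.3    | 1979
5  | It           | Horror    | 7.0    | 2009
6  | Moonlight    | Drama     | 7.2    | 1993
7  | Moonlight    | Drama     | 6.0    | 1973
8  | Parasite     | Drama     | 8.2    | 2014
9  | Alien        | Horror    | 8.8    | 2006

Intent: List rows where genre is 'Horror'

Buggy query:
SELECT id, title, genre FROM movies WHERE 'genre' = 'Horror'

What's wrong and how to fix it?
Bug: 'genre' in single quotes is a string literal, not the column; the comparison is literal-vs-literal and never true

Fix: Reference the column as genre without single quotes

Corrected query:
SELECT id, title, genre FROM movies WHERE genre = 'Horror'

Result:
id | title   | genre 
---+---------+-------
2  | Get Out | Horror
5  | It      | Horror
9  | Alien   | Horror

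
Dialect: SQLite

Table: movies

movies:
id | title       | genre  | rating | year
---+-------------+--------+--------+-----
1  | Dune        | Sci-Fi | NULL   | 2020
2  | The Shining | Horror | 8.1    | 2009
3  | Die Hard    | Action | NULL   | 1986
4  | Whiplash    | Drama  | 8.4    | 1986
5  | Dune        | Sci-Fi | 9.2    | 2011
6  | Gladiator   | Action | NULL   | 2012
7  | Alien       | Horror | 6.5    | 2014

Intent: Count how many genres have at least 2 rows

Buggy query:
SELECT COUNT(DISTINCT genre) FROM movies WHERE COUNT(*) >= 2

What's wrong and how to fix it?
Bug: WHERE filters individual rows, not groups, so a group-level COUNT is invalid there

Fix: Use a subquery that GROUPs and filters with HAVING, then count its rows

Corrected query:
SELECT COUNT(*) FROM (SELECT genre FROM movies GROUP BY genre HAVING COUNT(*) >= 2)

Result:
COUNT(*)
--------
3       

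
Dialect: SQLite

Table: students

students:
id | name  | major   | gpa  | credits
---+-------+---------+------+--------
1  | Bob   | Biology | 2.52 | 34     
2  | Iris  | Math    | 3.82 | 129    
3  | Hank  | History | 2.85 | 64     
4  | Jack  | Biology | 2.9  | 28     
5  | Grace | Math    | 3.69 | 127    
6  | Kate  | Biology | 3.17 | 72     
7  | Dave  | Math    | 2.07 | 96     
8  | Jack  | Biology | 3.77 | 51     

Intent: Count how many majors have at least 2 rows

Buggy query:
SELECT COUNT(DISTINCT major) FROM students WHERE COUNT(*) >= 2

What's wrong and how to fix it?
Bug: COUNT(*) cannot appear in WHERE; the per-group count doesn't exist yet

Fix: Group first with HAVING COUNT(*) >= 2, then COUNT the resulting groups

Corrected query:
SELECT COUNT(*) FROM (SELECT major FROM students GROUP BY major HAVING COUNT(*) >= 2)

Result:
COUNT(*)
--------
2       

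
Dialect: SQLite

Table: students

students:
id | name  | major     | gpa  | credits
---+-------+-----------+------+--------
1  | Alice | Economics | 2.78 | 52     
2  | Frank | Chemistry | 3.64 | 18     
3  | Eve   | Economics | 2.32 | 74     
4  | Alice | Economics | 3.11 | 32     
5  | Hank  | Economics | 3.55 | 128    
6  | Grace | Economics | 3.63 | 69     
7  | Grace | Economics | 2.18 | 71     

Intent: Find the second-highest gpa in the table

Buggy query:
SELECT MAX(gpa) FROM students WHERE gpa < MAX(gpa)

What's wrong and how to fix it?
Bug: MAX(gpa) on the right of the comparison is an aggregate-in-WHERE error

Fix: Put the inner MAX in a scalar subquery

Corrected query:
SELECT MAX(gpa) FROM students WHERE gpa < (SELECT MAX(gpa) FROM students)

Result:
MAX(gpa)
--------
3.63    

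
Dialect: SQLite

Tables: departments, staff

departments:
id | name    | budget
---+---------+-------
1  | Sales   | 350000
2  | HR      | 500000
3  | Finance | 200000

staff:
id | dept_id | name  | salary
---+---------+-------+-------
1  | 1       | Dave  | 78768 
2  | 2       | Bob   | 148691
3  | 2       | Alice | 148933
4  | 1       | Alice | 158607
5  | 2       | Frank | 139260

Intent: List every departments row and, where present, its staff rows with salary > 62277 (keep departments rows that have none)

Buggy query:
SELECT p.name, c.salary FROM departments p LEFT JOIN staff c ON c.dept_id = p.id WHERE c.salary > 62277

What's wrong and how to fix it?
Bug: Filtering c.salary in WHERE discards the NULL rows produced by LEFT JOIN, turning it into an inner join

Fix: Put 'c.salary > 62277' in the JOIN's ON clause instead of WHERE

Corrected query:
SELECT p.name, c.salary FROM departments p LEFT JOIN staff c ON c.dept_id = p.id AND c.salary > 62277

Result:
name    | salary
--------+-------
Sales   | 78768 
Sales   | 158607
HR      | 139260
HR      | 148691
HR      | 148933
Finance | NULL  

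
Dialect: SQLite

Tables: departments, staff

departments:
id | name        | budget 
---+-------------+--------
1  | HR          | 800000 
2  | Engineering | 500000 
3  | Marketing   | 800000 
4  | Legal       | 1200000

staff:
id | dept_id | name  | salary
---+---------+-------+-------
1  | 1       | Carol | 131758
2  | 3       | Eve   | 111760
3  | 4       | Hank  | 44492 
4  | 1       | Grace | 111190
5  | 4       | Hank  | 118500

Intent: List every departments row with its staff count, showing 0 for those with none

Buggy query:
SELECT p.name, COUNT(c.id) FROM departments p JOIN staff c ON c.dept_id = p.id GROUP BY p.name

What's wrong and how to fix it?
Bug: INNER JOIN drops departments rows that have no matching staff rows

Fix: Switch to LEFT JOIN to retain unmatched parent rows

Corrected query:
SELECT p.name, COUNT(c.id) FROM departments p LEFT JOIN staff c ON c.dept_id = p.id GROUP BY p.name

Result:
name        | COUNT(c.id)
------------+------------
Engineering | 0          
HR          | 2          
Legal       | 2          
Marketing   | 1          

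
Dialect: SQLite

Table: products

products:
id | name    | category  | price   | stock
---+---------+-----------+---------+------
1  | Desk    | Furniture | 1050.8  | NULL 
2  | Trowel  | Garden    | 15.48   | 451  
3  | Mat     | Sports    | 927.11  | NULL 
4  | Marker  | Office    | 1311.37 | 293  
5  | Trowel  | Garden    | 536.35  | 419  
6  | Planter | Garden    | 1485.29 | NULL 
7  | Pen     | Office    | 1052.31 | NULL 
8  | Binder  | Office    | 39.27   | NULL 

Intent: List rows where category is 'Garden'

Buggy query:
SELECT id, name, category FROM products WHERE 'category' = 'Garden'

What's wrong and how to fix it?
Bug: Single quotes denote string literals in SQL; the column name is being compared as a constant string

Fix: Remove the quotes around the column name (or use double quotes for an identifier)

Corrected query:
SELECT id, name, category FROM products WHERE category = 'Garden'

Result:
id | name    | category
---+---------+---------
2  | Trowel  | Garden  
5  | Trowel  | Garden  
6  | Planter | Garden  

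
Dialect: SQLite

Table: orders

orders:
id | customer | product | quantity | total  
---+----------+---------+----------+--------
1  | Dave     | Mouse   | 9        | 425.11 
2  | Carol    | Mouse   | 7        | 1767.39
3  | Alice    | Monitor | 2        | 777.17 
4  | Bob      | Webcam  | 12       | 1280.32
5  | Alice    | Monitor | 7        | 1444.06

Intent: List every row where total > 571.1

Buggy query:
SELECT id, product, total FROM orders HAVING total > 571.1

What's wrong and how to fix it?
Bug: HAVING filters the output of aggregation, but this query has no GROUP BY and no aggregate functions, so SQLite rejects it (HAVING clause on a non-aggregate query); the condition here is per row

Fix: Use WHERE for row-level filtering

Corrected query:
SELECT id, product, total FROM orders WHERE total > 571.1

Result:
id | product | total  
---+---------+--------
2  | Mouse   | 1767.39
3  | Monitor | 777.17 
4  | Webcam  | 1280.32
5  | Monitor | 1444.06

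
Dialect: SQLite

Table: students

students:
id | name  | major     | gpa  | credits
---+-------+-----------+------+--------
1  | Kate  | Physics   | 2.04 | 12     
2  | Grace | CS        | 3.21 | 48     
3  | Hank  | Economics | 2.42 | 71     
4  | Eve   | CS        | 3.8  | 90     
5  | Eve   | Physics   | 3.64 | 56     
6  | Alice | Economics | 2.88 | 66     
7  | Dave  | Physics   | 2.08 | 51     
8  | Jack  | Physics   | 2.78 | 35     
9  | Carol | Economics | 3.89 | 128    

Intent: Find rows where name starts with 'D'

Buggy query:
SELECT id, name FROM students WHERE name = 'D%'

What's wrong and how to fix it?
Bug: '=' compares the literal string including the % character; pattern matching needs LIKE

Fix: Replace '=' with LIKE so 'D%' is treated as a pattern

Corrected query:
SELECT id, name FROM students WHERE name LIKE 'D%'

Result:
id | name
---+-----
7  | Dave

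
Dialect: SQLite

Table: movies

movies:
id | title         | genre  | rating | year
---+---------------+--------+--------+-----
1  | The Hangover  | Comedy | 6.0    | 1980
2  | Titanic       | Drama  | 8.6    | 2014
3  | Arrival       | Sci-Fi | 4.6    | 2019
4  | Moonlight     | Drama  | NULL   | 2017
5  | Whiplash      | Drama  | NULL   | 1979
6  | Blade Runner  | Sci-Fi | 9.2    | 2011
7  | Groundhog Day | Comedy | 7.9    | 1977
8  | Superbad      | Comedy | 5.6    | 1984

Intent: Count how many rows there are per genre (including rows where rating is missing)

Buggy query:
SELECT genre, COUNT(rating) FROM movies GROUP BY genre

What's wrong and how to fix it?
Bug: COUNT(rating) skips NULLs, so groups with missing rating are undercounted

Fix: Use COUNT(*) to count all rows regardless of NULL

Corrected query:
SELECT genre, COUNT(*) FROM movies GROUP BY genre

Result:
genre  | COUNT(*)
-------+---------
Comedy | 3       
Drama  | 3       
Sci-Fi | 2       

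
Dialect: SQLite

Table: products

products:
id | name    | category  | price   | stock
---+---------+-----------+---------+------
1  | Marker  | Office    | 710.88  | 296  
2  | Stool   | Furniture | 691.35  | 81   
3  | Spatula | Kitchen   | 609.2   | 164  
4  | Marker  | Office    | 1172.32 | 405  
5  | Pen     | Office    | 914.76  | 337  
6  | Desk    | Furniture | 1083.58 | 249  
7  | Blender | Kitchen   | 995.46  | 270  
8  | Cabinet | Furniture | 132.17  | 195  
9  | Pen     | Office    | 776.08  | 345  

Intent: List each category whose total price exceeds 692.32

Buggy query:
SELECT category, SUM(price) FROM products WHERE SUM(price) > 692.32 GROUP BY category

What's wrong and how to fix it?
Bug: WHERE runs before GROUP BY, so aggregates aren't available there

Fix: Use HAVING (which filters groups after aggregation) instead of WHERE

Corrected query:
SELECT category, SUM(price) FROM products GROUP BY category HAVING SUM(price) > 692.32

Result:
category  | SUM(price)
----------+-----------
Furniture | 1907.1    
Kitchen   | 1604.66   
Office    | 3574.04   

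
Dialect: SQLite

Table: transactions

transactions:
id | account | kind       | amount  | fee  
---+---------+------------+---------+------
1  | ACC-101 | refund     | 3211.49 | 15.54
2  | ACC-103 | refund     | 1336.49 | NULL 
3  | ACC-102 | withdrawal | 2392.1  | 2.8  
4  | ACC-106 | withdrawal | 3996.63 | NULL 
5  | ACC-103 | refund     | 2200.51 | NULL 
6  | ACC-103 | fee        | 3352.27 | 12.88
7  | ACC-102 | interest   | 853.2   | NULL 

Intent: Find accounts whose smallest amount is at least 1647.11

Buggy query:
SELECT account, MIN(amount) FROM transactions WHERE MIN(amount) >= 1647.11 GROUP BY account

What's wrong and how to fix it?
Bug: Aggregates like MIN are computed per group after WHERE runs

Fix: Use HAVING for the per-group MIN condition

Corrected query:
SELECT account, MIN(amount) FROM transactions GROUP BY account HAVING MIN(amount) >= 1647.11

Result:
account | MIN(amount)
--------+------------
ACC-101 | 3211.49    
ACC-106 | 3996.63    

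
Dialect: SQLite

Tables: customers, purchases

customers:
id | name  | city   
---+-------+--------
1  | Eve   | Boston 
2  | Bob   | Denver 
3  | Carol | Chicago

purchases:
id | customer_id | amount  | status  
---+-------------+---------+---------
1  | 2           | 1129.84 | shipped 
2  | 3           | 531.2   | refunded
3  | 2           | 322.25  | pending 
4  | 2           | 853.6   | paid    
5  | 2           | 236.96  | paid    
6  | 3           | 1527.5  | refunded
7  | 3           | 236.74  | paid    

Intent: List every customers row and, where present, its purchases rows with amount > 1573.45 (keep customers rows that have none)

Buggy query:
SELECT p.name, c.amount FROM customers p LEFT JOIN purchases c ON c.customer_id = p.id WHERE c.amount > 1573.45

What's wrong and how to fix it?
Bug: A WHERE condition on the right-hand table after LEFT JOIN drops unmatched parents

Fix: Move the right-table condition into the ON clause so unmatched parents are kept

Corrected query:
SELECT p.name, c.amount FROM customers p LEFT JOIN purchases c ON c.customer_id = p.id AND c.amount > 1573.45

Result:
name  | amount
------+-------
Eve   | NULL  
Bob   | NULL  
Carol | NULL  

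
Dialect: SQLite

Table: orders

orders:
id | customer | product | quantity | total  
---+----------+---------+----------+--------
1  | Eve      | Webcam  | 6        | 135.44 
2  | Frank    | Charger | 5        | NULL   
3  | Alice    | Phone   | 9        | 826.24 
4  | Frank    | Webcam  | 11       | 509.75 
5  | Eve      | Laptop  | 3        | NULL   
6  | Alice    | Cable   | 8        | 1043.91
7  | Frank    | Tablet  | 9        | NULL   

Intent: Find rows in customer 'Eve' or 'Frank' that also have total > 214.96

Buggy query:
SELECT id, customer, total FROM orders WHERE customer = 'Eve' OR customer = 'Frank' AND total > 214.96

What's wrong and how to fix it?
Bug: AND binds tighter than OR, so this parses as customer = 'Eve' OR (customer = 'Frank' AND total > 214.96)

Fix: Add parentheses around the OR so the AND applies to both alternatives

Corrected query:
SELECT id, customer, total FROM orders WHERE (customer = 'Eve' OR customer = 'Frank') AND total > 214.96

Result:
id | customer | total 
---+----------+-------
4  | Frank    | 509.75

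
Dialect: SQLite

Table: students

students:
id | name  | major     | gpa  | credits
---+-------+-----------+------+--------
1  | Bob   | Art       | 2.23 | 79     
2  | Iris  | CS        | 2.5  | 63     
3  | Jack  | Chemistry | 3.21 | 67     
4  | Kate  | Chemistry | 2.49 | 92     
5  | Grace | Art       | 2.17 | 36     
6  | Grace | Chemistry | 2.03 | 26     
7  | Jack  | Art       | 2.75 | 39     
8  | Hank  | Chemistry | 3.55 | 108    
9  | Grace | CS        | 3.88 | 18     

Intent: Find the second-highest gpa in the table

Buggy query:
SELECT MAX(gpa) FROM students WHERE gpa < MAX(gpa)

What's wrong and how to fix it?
Bug: The inner MAX is an aggregate inside WHERE, which is not allowed

Fix: Compute the overall MAX in a subquery, then take MAX of rows below it

Corrected query:
SELECT MAX(gpa) FROM students WHERE gpa < (SELECT MAX(gpa) FROM students)

Result:
MAX(gpa)
--------
3.55    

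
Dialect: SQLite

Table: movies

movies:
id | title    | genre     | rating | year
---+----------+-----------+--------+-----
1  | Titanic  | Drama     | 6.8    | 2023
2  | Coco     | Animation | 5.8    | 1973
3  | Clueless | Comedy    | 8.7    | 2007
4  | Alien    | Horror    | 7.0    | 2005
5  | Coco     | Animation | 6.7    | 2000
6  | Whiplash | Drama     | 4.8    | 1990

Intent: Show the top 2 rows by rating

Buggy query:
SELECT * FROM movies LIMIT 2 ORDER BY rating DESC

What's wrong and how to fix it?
Bug: LIMIT must come after ORDER BY

Fix: Sort with ORDER BY, then apply LIMIT

Corrected query:
SELECT * FROM movies ORDER BY rating DESC LIMIT 2

Result:
id | title    | genre  | rating | year
---+----------+--------+--------+-----
3  | Clueless | Comedy | 8.7    | 2007
4  | Alien    | Horror | 7      | 2005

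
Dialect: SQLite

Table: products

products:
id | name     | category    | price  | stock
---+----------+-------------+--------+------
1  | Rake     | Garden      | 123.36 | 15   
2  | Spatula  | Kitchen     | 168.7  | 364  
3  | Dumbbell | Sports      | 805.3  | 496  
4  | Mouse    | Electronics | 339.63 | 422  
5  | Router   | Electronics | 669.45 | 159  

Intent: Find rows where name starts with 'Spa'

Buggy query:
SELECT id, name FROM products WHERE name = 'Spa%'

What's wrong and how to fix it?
Bug: Wildcards only work with LIKE; '=' treats '%' as a literal character

Fix: Replace '=' with LIKE so 'Spa%' is treated as a pattern

Corrected query:
SELECT id, name FROM products WHERE name LIKE 'Spa%'

Result:
id | name   
---+--------
2  | Spatula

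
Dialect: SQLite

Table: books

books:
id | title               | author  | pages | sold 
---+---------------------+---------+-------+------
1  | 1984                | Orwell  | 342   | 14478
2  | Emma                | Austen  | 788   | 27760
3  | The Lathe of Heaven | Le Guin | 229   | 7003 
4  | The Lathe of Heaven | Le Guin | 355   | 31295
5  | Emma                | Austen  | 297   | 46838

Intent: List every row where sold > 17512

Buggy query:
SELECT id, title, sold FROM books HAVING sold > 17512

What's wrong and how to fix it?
Bug: This is a non-aggregate query (no GROUP BY, no aggregates), so in SQLite the HAVING clause is invalid here; a row-level condition belongs in WHERE

Fix: Use WHERE for row-level filtering

Corrected query:
SELECT id, title, sold FROM books WHERE sold > 17512

Result:
id | title               | sold 
---+---------------------+------
2  | Emma                | 27760
4  | The Lathe of Heaven | 31295
5  | Emma                | 46838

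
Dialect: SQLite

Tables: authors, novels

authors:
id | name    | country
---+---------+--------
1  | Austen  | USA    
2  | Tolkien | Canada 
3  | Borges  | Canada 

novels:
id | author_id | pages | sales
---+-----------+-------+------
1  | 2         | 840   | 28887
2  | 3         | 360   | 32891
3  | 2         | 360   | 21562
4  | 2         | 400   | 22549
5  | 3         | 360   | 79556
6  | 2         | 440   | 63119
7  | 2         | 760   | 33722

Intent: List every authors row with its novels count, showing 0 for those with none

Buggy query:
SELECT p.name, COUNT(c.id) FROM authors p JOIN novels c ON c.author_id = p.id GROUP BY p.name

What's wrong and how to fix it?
Bug: INNER JOIN drops authors rows that have no matching novels rows

Fix: Use LEFT JOIN so parents without children still appear (COUNT(c.id) gives 0)

Corrected query:
SELECT p.name, COUNT(c.id) FROM authors p LEFT JOIN novels c ON c.author_id = p.id GROUP BY p.name

Result:
name    | COUNT(c.id)
--------+------------
Austen  | 0          
Borges  | 2          
Tolkien | 5          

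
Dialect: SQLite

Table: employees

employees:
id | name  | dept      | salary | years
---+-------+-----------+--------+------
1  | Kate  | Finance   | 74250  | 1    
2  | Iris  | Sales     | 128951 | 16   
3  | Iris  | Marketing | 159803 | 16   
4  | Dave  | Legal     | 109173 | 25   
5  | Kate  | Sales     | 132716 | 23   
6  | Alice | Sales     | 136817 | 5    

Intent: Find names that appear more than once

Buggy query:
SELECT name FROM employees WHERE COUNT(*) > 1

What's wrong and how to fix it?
Bug: WHERE can't reference COUNT(*); aggregates are computed after WHERE

Fix: GROUP BY name, then filter groups with HAVING COUNT(*) > 1

Corrected query:
SELECT name FROM employees GROUP BY name HAVING COUNT(*) > 1

Result:
name
----
Iris
Kate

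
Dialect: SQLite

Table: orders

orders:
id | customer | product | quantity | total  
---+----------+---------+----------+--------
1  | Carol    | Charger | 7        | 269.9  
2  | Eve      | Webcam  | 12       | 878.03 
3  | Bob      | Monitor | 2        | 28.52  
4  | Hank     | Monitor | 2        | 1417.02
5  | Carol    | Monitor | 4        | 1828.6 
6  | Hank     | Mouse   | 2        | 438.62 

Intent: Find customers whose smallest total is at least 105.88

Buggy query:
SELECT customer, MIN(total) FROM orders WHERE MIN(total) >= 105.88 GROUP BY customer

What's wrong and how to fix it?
Bug: MIN() in WHERE is a misuse of aggregate

Fix: Use HAVING for the per-group MIN condition

Corrected query:
SELECT customer, MIN(total) FROM orders GROUP BY customer HAVING MIN(total) >= 105.88

Result:
customer | MIN(total)
---------+-----------
Carol    | 269.9     
Eve      | 878.03    
Hank     | 438.62    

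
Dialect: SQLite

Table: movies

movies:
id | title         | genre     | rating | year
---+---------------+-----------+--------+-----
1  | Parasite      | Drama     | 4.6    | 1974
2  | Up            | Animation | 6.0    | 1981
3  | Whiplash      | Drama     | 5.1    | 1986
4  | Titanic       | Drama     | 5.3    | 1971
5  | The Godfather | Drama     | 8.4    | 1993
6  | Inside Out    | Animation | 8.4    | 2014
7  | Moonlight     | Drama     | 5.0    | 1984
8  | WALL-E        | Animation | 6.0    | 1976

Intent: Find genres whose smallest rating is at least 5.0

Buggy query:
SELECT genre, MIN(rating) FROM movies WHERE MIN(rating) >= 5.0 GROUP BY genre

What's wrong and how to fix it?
Bug: Aggregates like MIN are computed per group after WHERE runs

Fix: Replace WHERE with HAVING after the GROUP BY

Corrected query:
SELECT genre, MIN(rating) FROM movies GROUP BY genre HAVING MIN(rating) >= 5.0

Result:
genre     | MIN(rating)
----------+------------
Animation | 6          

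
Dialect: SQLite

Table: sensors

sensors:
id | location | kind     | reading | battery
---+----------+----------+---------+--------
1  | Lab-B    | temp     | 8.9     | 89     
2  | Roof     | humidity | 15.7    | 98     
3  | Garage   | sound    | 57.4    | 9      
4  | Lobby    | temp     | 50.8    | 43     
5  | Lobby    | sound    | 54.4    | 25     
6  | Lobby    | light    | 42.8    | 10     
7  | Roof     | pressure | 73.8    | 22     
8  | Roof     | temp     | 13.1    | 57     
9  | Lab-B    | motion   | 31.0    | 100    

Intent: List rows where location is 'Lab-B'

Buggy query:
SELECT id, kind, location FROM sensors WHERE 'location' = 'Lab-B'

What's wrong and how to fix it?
Bug: 'location' in single quotes is a string literal, not the column; the comparison is literal-vs-literal and never true

Fix: Remove the quotes around the column name (or use double quotes for an identifier)

Corrected query:
SELECT id, kind, location FROM sensors WHERE location = 'Lab-B'

Result:
id | kind   | location
---+--------+---------
1  | temp   | Lab-B   
9  | motion | Lab-B   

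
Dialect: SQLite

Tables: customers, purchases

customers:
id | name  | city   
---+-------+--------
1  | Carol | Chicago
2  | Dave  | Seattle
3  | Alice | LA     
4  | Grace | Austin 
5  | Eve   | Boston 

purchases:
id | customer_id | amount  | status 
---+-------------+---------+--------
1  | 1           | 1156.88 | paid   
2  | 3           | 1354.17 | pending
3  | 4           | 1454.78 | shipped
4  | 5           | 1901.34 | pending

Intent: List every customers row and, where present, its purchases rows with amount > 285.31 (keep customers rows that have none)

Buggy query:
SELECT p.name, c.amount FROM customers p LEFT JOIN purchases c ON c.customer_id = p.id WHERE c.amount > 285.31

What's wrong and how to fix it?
Bug: Filtering c.amount in WHERE discards the NULL rows produced by LEFT JOIN, turning it into an inner join

Fix: Put 'c.amount > 285.31' in the JOIN's ON clause instead of WHERE

Corrected query:
SELECT p.name, c.amount FROM customers p LEFT JOIN purchases c ON c.customer_id = p.id AND c.amount > 285.31

Result:
name  | amount 
------+--------
Carol | 1156.88
Dave  | NULL   
Alice | 1354.17
Grace | 1454.78
Eve   | 1901.34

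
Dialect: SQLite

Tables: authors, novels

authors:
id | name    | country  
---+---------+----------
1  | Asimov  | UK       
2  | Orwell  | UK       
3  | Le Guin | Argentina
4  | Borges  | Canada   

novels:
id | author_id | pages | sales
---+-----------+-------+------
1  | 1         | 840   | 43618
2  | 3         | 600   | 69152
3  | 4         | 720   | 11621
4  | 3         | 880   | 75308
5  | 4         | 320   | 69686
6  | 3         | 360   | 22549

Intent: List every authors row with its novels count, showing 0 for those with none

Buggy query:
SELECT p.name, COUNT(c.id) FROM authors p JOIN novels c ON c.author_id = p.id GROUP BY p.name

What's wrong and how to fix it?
Bug: INNER JOIN drops authors rows that have no matching novels rows

Fix: Switch to LEFT JOIN to retain unmatched parent rows

Corrected query:
SELECT p.name, COUNT(c.id) FROM authors p LEFT JOIN novels c ON c.author_id = p.id GROUP BY p.name

Result:
name    | COUNT(c.id)
--------+------------
Asimov  | 1          
Borges  | 2          
Le Guin | 3          
Orwell  | 0          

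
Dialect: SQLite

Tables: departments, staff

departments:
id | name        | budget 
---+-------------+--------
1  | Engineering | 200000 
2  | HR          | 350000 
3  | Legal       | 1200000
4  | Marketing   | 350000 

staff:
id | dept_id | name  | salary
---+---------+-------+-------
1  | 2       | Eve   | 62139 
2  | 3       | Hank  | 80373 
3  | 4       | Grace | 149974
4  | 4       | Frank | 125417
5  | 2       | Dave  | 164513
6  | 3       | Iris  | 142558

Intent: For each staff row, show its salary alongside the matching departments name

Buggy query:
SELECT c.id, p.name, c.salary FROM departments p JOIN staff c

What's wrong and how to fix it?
Bug: JOIN with no ON clause produces a cartesian product; every staff row pairs with every departments row

Fix: Add ON c.dept_id = p.id to the JOIN

Corrected query:
SELECT c.id, p.name, c.salary FROM departments p JOIN staff c ON c.dept_id = p.id

Result:
id | name      | salary
---+-----------+-------
1  | HR        | 62139 
2  | Legal     | 80373 
3  | Marketing | 149974
4  | Marketing | 125417
5  | HR        | 164513
6  | Legal     | 142558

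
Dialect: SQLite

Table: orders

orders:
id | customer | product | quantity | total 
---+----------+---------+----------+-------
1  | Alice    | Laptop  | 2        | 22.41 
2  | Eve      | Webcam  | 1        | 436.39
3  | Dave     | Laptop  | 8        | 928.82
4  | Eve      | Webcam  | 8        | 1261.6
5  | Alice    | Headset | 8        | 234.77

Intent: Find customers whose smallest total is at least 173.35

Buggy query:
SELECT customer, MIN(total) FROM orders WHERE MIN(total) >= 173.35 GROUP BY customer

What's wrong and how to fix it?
Bug: MIN() in WHERE is a misuse of aggregate

Fix: Use HAVING for the per-group MIN condition

Corrected query:
SELECT customer, MIN(total) FROM orders GROUP BY customer HAVING MIN(total) >= 173.35

Result:
customer | MIN(total)
---------+-----------
Dave     | 928.82    
Eve      | 436.39    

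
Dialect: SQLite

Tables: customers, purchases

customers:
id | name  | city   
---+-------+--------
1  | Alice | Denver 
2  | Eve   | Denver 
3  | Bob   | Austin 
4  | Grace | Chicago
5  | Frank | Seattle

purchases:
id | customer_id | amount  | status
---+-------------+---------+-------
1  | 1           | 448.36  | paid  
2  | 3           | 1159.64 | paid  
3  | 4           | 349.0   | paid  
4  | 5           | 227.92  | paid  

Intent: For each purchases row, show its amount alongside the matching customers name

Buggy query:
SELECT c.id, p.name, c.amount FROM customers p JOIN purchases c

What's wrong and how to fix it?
Bug: Missing join condition: each purchases row is matched to all customers rows instead of just its own

Fix: Add ON c.customer_id = p.id to the JOIN

Corrected query:
SELECT c.id, p.name, c.amount FROM customers p JOIN purchases c ON c.customer_id = p.id

Result:
id | name  | amount 
---+-------+--------
1  | Alice | 448.36 
2  | Bob   | 1159.64
3  | Grace | 349    
4  | Frank | 227.92 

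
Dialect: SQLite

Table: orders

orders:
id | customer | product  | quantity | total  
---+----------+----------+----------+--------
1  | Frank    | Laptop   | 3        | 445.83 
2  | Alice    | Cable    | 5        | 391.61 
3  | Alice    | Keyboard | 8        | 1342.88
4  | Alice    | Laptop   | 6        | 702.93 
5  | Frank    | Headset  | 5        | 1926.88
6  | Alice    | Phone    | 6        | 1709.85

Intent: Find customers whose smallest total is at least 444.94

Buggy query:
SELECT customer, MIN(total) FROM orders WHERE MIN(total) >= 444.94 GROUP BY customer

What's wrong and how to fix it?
Bug: Aggregates like MIN are computed per group after WHERE runs

Fix: Use HAVING for the per-group MIN condition

Corrected query:
SELECT customer, MIN(total) FROM orders GROUP BY customer HAVING MIN(total) >= 444.94

Result:
customer | MIN(total)
---------+-----------
Frank    | 445.83    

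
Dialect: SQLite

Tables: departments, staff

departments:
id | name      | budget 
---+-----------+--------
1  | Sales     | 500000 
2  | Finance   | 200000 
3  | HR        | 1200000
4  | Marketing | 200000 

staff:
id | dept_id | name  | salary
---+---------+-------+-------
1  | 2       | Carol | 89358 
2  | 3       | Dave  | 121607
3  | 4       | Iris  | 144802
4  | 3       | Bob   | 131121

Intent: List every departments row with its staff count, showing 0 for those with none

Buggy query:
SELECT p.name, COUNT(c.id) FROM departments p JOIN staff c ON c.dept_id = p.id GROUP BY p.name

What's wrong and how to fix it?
Bug: INNER JOIN drops departments rows that have no matching staff rows

Fix: Switch to LEFT JOIN to retain unmatched parent rows

Corrected query:
SELECT p.name, COUNT(c.id) FROM departments p LEFT JOIN staff c ON c.dept_id = p.id GROUP BY p.name

Result:
name      | COUNT(c.id)
----------+------------
Finance   | 1          
HR        | 2          
Marketing | 1          
Sales     | 0          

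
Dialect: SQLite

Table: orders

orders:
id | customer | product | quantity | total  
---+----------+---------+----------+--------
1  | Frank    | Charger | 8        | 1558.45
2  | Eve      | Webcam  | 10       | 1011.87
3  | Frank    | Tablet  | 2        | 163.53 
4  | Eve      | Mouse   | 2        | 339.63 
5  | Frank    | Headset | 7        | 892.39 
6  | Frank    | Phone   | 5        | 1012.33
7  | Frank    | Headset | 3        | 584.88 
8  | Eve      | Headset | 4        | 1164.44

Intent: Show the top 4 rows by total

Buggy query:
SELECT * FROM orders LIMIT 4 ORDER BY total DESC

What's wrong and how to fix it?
Bug: ORDER BY cannot follow LIMIT; LIMIT is the final clause

Fix: Swap the clauses: ORDER BY first, then LIMIT

Corrected query:
SELECT * FROM orders ORDER BY total DESC LIMIT 4

Result:
id | customer | product | quantity | total  
---+----------+---------+----------+--------
1  | Frank    | Charger | 8        | 1558.45
8  | Eve      | Headset | 4        | 1164.44
6  | Frank    | Phone   | 5        | 1012.33
2  | Eve      | Webcam  | 10       | 1011.87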